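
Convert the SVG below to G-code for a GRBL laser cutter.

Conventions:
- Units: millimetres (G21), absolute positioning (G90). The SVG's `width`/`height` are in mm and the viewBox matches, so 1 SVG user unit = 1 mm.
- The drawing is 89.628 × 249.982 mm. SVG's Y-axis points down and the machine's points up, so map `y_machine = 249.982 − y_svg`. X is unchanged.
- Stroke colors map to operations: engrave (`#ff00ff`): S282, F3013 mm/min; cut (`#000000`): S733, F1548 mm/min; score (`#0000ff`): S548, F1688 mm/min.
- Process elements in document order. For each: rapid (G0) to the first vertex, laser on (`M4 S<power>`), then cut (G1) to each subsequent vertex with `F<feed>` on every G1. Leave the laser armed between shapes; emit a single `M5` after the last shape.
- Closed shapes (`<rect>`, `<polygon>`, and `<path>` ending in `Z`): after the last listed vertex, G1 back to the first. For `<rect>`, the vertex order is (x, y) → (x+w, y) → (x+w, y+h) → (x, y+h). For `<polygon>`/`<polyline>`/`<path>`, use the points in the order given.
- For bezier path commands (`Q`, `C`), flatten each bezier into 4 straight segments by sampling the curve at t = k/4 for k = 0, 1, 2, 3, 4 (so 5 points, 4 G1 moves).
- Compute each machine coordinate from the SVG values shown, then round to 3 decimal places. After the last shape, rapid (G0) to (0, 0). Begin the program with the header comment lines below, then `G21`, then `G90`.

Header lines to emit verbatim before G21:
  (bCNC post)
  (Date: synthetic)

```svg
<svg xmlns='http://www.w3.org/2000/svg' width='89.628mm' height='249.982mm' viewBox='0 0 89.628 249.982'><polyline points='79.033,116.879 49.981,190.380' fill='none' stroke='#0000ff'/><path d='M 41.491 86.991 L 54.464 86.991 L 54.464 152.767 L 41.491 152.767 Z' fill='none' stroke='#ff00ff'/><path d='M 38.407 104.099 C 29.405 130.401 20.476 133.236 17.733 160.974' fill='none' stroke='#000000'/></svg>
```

viewBox `0 0 89.628 249.982` with mm width/height → 1 unit = 1 mm. Flip: y_m = 249.982 − y_svg.

**Shape 1** — `<polyline>` line segment, stroke `#0000ff` → score (S548, F1688). Machine vertices: (79.033,133.103) → (49.981,59.602). Open path.

**Shape 2** — `<path>` rectangle, stroke `#ff00ff` → engrave (S282, F3013). Machine vertices: (41.491,162.991) → (54.464,162.991) → (54.464,97.215) → (41.491,97.215) → (41.491,162.991). Closed: final G1 returns to the first vertex.

**Shape 3** — `<path>` cubic bezier, stroke `#000000` → cut (S733, F1548). Control points (SVG): P0=(38.407,104.099), P1=(29.405,130.401), P2=(20.476,133.236), P3=(17.733,160.974); sampled at t=k/4. Machine vertices: (38.407,145.883) → (31.765,129.801) → (25.723,117.984) → (20.855,105.898) → (17.733,89.008). Open path.

(bCNC post)
(Date: synthetic)
G21
G90
G0 X79.033 Y133.103
M4 S548
G1 X49.981 Y59.602 F1688
G0 X41.491 Y162.991
M4 S282
G1 X54.464 Y162.991 F3013
G1 X54.464 Y97.215 F3013
G1 X41.491 Y97.215 F3013
G1 X41.491 Y162.991 F3013
G0 X38.407 Y145.883
M4 S733
G1 X31.765 Y129.801 F1548
G1 X25.723 Y117.984 F1548
G1 X20.855 Y105.898 F1548
G1 X17.733 Y89.008 F1548
M5
G0 X0.000 Y0.000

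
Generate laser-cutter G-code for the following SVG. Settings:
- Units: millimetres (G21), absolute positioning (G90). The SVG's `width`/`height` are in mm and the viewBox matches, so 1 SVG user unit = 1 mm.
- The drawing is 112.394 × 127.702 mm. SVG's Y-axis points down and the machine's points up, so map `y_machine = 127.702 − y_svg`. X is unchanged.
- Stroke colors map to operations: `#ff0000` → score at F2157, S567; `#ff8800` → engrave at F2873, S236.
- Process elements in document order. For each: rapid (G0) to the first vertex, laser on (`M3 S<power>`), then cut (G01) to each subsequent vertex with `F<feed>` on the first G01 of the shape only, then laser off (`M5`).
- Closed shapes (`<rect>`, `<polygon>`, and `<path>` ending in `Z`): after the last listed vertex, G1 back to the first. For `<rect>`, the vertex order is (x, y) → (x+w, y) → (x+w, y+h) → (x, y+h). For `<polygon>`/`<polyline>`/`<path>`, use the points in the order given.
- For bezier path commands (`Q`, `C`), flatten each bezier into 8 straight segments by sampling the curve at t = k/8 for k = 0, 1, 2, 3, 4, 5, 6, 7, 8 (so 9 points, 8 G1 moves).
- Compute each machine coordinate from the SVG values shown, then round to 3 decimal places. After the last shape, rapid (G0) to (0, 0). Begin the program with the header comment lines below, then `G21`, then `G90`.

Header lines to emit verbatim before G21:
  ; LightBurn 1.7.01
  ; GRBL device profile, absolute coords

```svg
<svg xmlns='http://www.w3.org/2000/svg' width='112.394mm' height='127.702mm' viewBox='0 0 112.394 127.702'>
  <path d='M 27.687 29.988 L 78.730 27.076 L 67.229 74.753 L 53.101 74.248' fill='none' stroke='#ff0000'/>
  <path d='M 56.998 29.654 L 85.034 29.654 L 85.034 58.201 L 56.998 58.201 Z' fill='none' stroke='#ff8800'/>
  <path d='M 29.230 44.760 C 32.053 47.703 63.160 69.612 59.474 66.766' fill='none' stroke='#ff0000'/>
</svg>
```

viewBox `0 0 112.394 127.702` with mm width/height → 1 unit = 1 mm. Flip: y_m = 127.702 − y_svg.

**Shape 1** — `<path>` open polyline, stroke `#ff0000` → score (S567, F2157). Machine vertices: (27.687,97.714) → (78.730,100.626) → (67.229,52.949) → (53.101,53.454). Open path.

**Shape 2** — `<path>` rectangle, stroke `#ff8800` → engrave (S236, F2873). Machine vertices: (56.998,98.048) → (85.034,98.048) → (85.034,69.501) → (56.998,69.501) → (56.998,98.048). Closed: final G1 returns to the first vertex.

**Shape 3** — `<path>` cubic bezier, stroke `#ff0000` → score (S567, F2157). Control points (SVG): P0=(29.230,44.760), P1=(32.053,47.703), P2=(63.160,69.612), P3=(59.474,66.766); sampled at t=k/8. Machine vertices: (29.230,82.942) → (31.491,81.035) → (35.665,77.862) → (41.012,73.935) → (46.793,69.768) → (52.269,65.872) → (56.700,62.760) → (59.349,60.944) → (59.474,60.936). Open path.

; LightBurn 1.7.01
; GRBL device profile, absolute coords
G21
G90
G0 X27.687 Y97.714
M3 S567
G01 X78.730 Y100.626 F2157
G01 X67.229 Y52.949
G01 X53.101 Y53.454
M5
G0 X56.998 Y98.048
M3 S236
G01 X85.034 Y98.048 F2873
G01 X85.034 Y69.501
G01 X56.998 Y69.501
G01 X56.998 Y98.048
M5
G0 X29.230 Y82.942
M3 S567
G01 X31.491 Y81.035 F2157
G01 X35.665 Y77.862
G01 X41.012 Y73.935
G01 X46.793 Y69.768
G01 X52.269 Y65.872
G01 X56.700 Y62.760
G01 X59.349 Y60.944
G01 X59.474 Y60.936
M5
G0 X0.000 Y0.000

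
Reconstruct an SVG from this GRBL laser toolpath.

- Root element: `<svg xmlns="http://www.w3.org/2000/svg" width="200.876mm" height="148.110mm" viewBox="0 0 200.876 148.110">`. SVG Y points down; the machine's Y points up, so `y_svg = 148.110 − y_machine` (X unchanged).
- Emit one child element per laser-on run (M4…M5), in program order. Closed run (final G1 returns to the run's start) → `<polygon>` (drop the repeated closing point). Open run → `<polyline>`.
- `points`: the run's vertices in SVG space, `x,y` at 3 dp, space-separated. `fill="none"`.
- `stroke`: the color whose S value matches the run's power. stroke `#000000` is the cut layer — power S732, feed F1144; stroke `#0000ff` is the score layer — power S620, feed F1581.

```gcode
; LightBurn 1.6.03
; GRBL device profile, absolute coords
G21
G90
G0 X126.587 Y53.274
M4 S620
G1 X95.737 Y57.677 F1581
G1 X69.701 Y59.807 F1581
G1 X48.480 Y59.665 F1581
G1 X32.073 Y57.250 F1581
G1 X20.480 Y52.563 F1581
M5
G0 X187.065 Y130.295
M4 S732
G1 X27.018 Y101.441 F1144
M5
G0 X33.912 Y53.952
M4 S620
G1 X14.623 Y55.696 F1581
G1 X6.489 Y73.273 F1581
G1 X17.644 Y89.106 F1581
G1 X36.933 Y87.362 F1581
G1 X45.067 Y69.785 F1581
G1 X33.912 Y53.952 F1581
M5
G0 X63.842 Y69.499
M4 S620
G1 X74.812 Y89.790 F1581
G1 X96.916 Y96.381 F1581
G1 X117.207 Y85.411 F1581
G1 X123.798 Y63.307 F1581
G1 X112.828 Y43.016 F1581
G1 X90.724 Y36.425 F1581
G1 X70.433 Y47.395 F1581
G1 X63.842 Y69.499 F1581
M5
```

<svg xmlns="http://www.w3.org/2000/svg" width="200.876mm" height="148.110mm" viewBox="0 0 200.876 148.110">
  <polyline points="126.587,94.836 95.737,90.433 69.701,88.303 48.480,88.445 32.073,90.860 20.480,95.547" fill="none" stroke="#0000ff"/>
  <polyline points="187.065,17.815 27.018,46.669" fill="none" stroke="#000000"/>
  <polygon points="33.912,94.158 14.623,92.414 6.489,74.837 17.644,59.004 36.933,60.748 45.067,78.325" fill="none" stroke="#0000ff"/>
  <polygon points="63.842,78.611 74.812,58.320 96.916,51.729 117.207,62.699 123.798,84.803 112.828,105.094 90.724,111.685 70.433,100.715" fill="none" stroke="#0000ff"/>
</svg>

Each laser-on run becomes one SVG element. Flip Y back into SVG space with y_svg = 148.110 − y_machine.

Run 1: the run's S620 means `#0000ff` (score). The run is open, so emit a `<polyline>` with points (Y-flipped): 126.587,94.836 95.737,90.433 69.701,88.303 48.480,88.445 32.073,90.860 20.480,95.547.

Run 2: power S732 maps to stroke `#000000` (cut). The run is open, so emit a `<polyline>` with points (Y-flipped): 187.065,17.815 27.018,46.669.

Run 3: S620 ⇒ score layer `#0000ff`. The run returns to its start, so emit a `<polygon>` with points (Y-flipped): 33.912,94.158 14.623,92.414 6.489,74.837 17.644,59.004 36.933,60.748 45.067,78.325.

Run 4: the run's S620 means `#0000ff` (score). The run returns to its start, so emit a `<polygon>` with points (Y-flipped): 63.842,78.611 74.812,58.320 96.916,51.729 117.207,62.699 123.798,84.803 112.828,105.094 90.724,111.685 70.433,100.715.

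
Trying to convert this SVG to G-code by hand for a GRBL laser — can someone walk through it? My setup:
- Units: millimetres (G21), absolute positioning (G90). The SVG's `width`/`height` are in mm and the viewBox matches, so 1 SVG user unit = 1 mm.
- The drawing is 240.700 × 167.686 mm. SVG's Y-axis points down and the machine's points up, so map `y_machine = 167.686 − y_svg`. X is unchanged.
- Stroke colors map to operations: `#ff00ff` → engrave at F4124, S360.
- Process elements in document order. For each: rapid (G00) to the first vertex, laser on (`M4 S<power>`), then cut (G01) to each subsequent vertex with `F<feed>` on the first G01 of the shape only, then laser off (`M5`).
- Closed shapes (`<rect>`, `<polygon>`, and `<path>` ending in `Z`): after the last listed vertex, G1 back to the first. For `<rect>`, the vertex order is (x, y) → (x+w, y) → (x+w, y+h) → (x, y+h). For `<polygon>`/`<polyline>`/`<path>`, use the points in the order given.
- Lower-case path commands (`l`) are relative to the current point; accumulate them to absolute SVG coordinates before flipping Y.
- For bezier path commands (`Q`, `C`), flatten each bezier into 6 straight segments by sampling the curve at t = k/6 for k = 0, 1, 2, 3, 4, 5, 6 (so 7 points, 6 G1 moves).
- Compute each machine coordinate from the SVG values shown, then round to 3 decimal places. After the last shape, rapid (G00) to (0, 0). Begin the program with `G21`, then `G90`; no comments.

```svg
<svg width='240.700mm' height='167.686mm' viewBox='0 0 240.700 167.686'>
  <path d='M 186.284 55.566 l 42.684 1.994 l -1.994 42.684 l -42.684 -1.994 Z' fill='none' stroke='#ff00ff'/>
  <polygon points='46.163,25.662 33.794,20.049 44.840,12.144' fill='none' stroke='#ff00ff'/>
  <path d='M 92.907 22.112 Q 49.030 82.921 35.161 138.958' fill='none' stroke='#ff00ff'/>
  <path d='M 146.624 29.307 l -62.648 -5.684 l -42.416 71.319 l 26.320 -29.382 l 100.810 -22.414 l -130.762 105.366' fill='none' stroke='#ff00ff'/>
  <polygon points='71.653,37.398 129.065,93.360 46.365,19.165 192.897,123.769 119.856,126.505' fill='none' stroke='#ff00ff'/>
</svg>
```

Since the viewBox matches the mm dimensions, user units are millimetres directly. The only transform is the Y-flip y_m = 167.686 − y_svg.

Shape 1 is a regular polygon drawn with `<path>`. Its stroke #ff00ff means engrave at S360, F4124. After flipping Y the toolpath is (186.284,112.120) → (228.968,110.126) → (226.974,67.442) → (184.290,69.436) → (186.284,112.120), returning to the start.

Shape 2 is a regular polygon drawn with `<polygon>`. Its stroke #ff00ff means engrave at S360, F4124. After flipping Y the toolpath is (46.163,142.024) → (33.794,147.637) → (44.840,155.542) → (46.163,142.024), returning to the start.

Shape 3 is a quadratic bezier drawn with `<path>`. Its stroke #ff00ff means engrave at S360, F4124. After flipping Y the toolpath is (92.907,145.574) → (79.115,125.437) → (66.990,105.565) → (56.532,85.958) → (47.741,66.616) → (40.618,47.540) → (35.161,28.728).

Shape 4 is a open polyline drawn with `<path>`. Its stroke #ff00ff means engrave at S360, F4124. After flipping Y the toolpath is (146.624,138.379) → (83.976,144.063) → (41.560,72.744) → (67.880,102.126) → (168.690,124.540) → (37.928,19.174).

Shape 5 is a closed polygon drawn with `<polygon>`. Its stroke #ff00ff means engrave at S360, F4124. After flipping Y the toolpath is (71.653,130.288) → (129.065,74.326) → (46.365,148.521) → (192.897,43.917) → (119.856,41.181) → (71.653,130.288), returning to the start.

G21
G90
G00 X186.284 Y112.120
M4 S360
G01 X228.968 Y110.126 F4124
G01 X226.974 Y67.442
G01 X184.290 Y69.436
G01 X186.284 Y112.120
M5
G00 X46.163 Y142.024
M4 S360
G01 X33.794 Y147.637 F4124
G01 X44.840 Y155.542
G01 X46.163 Y142.024
M5
G00 X92.907 Y145.574
M4 S360
G01 X79.115 Y125.437 F4124
G01 X66.990 Y105.565
G01 X56.532 Y85.958
G01 X47.741 Y66.616
G01 X40.618 Y47.540
G01 X35.161 Y28.728
M5
G00 X146.624 Y138.379
M4 S360
G01 X83.976 Y144.063 F4124
G01 X41.560 Y72.744
G01 X67.880 Y102.126
G01 X168.690 Y124.540
G01 X37.928 Y19.174
M5
G00 X71.653 Y130.288
M4 S360
G01 X129.065 Y74.326 F4124
G01 X46.365 Y148.521
G01 X192.897 Y43.917
G01 X119.856 Y41.181
G01 X71.653 Y130.288
M5
G00 X0.000 Y0.000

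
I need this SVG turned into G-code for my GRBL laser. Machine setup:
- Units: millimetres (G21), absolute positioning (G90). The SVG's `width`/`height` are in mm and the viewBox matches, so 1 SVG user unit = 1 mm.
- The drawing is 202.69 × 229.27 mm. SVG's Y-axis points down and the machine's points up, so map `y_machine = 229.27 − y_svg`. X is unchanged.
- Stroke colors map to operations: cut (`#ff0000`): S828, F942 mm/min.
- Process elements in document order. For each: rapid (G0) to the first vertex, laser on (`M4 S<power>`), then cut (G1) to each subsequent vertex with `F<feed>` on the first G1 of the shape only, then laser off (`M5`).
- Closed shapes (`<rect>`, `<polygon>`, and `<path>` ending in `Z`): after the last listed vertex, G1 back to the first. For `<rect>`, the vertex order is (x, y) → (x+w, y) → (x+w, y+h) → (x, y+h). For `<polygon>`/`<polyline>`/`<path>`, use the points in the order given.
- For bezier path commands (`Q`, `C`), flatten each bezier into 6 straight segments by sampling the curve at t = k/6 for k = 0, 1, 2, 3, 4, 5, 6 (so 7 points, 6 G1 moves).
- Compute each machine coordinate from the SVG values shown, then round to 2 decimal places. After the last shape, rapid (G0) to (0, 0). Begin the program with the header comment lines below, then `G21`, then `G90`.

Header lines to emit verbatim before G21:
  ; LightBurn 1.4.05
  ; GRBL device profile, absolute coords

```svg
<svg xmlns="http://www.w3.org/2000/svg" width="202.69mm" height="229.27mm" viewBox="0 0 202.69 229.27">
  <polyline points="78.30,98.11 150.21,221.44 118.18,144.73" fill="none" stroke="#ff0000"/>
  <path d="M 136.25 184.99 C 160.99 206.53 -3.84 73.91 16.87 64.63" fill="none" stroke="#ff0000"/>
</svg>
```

; LightBurn 1.4.05
; GRBL device profile, absolute coords
G21
G90
G0 X78.30 Y131.16
M4 S828
G1 X150.21 Y7.83 F942
G1 X118.18 Y84.54
M5
G0 X136.25 Y44.28
M4 S828
G1 X134.56 Y45.07 F942
G1 X111.69 Y63.85
G1 X78.07 Y92.90
G1 X44.11 Y124.52
G1 X20.24 Y151.01
G1 X16.87 Y164.64
M5
G0 X0.00 Y0.00

Since the viewBox matches the mm dimensions, user units are millimetres directly. The only transform is the Y-flip y_m = 229.27 − y_svg.

Shape 1 is a open polyline drawn with `<polyline>`. Its stroke #ff0000 means cut at S828, F942. After flipping Y the toolpath is (78.30,131.16) → (150.21,7.83) → (118.18,84.54).

Shape 2 is a cubic bezier drawn with `<path>`. Its stroke #ff0000 means cut at S828, F942. After flipping Y the toolpath is (136.25,44.28) → (134.56,45.07) → (111.69,63.85) → (78.07,92.90) → (44.11,124.52) → (20.24,151.01) → (16.87,164.64).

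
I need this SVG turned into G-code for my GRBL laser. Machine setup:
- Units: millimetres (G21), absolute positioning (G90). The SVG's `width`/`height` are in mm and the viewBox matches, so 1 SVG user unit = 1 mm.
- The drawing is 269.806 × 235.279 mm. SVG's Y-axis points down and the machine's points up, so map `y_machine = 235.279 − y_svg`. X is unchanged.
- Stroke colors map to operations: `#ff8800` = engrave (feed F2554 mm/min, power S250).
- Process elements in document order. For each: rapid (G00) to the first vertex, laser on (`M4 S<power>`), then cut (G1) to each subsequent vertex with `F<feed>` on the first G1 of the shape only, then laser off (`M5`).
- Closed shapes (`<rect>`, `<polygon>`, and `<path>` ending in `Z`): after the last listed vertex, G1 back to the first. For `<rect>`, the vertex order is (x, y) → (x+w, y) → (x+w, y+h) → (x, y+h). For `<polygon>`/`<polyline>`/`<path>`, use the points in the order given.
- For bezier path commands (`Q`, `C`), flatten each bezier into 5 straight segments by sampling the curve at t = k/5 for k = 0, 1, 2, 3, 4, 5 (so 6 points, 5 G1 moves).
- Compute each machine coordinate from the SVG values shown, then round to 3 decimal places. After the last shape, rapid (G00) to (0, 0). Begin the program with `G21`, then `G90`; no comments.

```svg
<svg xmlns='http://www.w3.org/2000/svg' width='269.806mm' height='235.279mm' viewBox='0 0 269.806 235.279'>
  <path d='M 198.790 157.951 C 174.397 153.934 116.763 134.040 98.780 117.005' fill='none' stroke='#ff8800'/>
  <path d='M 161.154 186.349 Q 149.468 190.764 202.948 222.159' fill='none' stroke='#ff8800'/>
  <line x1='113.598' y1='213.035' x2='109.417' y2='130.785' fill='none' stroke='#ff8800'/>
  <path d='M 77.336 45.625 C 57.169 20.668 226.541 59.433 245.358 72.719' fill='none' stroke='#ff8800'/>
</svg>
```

G21
G90
G00 X198.790 Y77.328
M4 S250
G1 X180.748 Y81.494 F2554
G1 X158.228 Y88.570
G1 X134.727 Y97.659
G1 X113.745 Y107.860
G1 X98.780 Y118.274
M5
G00 X161.154 Y48.930
M4 S250
G1 X159.086 Y46.085 F2554
G1 X162.232 Y41.081
G1 X170.591 Y33.919
G1 X184.163 Y24.599
G1 X202.948 Y13.120
M5
G00 X113.598 Y22.244
M4 S250
G1 X109.417 Y104.494 F2554
M5
G00 X77.336 Y189.654
M4 S250
G1 X85.260 Y197.695 F2554
G1 X122.348 Y194.725
G1 X172.277 Y185.024
G1 X218.722 Y172.875
G1 X245.358 Y162.560
M5
G00 X0.000 Y0.000

viewBox `0 0 269.806 235.279` with mm width/height → 1 unit = 1 mm. Flip: y_m = 235.279 − y_svg.

**Shape 1** — `<path>` cubic bezier, stroke `#ff8800` → engrave (S250, F2554). Control points (SVG): P0=(198.790,157.951), P1=(174.397,153.934), P2=(116.763,134.040), P3=(98.780,117.005); sampled at t=k/5. Machine vertices: (198.790,77.328) → (180.748,81.494) → (158.228,88.570) → (134.727,97.659) → (113.745,107.860) → (98.780,118.274). Open path.

**Shape 2** — `<path>` quadratic bezier, stroke `#ff8800` → engrave (S250, F2554). Control points (SVG): P0=(161.154,186.349), P1=(149.468,190.764), P2=(202.948,222.159); sampled at t=k/5. Machine vertices: (161.154,48.930) → (159.086,46.085) → (162.232,41.081) → (170.591,33.919) → (184.163,24.599) → (202.948,13.120). Open path.

**Shape 3** — `<line>` line segment, stroke `#ff8800` → engrave (S250, F2554). Machine vertices: (113.598,22.244) → (109.417,104.494). Open path.

**Shape 4** — `<path>` cubic bezier, stroke `#ff8800` → engrave (S250, F2554). Control points (SVG): P0=(77.336,45.625), P1=(57.169,20.668), P2=(226.541,59.433), P3=(245.358,72.719); sampled at t=k/5. Machine vertices: (77.336,189.654) → (85.260,197.695) → (122.348,194.725) → (172.277,185.024) → (218.722,172.875) → (245.358,162.560). Open path.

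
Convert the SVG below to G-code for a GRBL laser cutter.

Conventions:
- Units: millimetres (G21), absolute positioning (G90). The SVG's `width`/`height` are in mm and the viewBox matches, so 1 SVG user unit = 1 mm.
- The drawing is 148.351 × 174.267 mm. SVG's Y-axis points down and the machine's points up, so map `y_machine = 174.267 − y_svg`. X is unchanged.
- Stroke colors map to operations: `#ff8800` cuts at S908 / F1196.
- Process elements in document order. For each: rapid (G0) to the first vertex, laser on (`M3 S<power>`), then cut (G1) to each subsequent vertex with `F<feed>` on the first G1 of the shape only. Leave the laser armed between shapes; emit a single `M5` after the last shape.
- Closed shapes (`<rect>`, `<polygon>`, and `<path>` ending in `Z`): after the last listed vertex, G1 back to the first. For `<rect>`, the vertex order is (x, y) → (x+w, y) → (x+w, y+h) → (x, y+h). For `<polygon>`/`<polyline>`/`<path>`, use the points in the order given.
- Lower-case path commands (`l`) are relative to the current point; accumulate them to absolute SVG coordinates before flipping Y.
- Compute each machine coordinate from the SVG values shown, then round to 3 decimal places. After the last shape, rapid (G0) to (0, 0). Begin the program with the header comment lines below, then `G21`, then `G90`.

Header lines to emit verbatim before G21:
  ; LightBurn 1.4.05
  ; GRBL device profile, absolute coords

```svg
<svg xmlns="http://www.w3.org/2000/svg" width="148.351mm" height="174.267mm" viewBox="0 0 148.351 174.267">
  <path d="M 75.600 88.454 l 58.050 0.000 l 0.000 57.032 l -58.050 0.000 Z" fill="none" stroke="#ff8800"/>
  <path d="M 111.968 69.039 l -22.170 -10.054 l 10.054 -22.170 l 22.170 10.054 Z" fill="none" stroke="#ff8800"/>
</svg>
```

; LightBurn 1.4.05
; GRBL device profile, absolute coords
G21
G90
G0 X75.600 Y85.813
M3 S908
G1 X133.650 Y85.813 F1196
G1 X133.650 Y28.781
G1 X75.600 Y28.781
G1 X75.600 Y85.813
G0 X111.968 Y105.228
M3 S908
G1 X89.798 Y115.282 F1196
G1 X99.852 Y137.452
G1 X122.022 Y127.398
G1 X111.968 Y105.228
M5
G0 X0.000 Y0.000

Since the viewBox matches the mm dimensions, user units are millimetres directly. The only transform is the Y-flip y_m = 174.267 − y_svg.

Shape 1 is a rectangle drawn with `<path>`. Its stroke #ff8800 means cut at S908, F1196. After flipping Y the toolpath is (75.600,85.813) → (133.650,85.813) → (133.650,28.781) → (75.600,28.781) → (75.600,85.813), returning to the start.

Shape 2 is a regular polygon drawn with `<path>`. Its stroke #ff8800 means cut at S908, F1196. After flipping Y the toolpath is (111.968,105.228) → (89.798,115.282) → (99.852,137.452) → (122.022,127.398) → (111.968,105.228), returning to the start.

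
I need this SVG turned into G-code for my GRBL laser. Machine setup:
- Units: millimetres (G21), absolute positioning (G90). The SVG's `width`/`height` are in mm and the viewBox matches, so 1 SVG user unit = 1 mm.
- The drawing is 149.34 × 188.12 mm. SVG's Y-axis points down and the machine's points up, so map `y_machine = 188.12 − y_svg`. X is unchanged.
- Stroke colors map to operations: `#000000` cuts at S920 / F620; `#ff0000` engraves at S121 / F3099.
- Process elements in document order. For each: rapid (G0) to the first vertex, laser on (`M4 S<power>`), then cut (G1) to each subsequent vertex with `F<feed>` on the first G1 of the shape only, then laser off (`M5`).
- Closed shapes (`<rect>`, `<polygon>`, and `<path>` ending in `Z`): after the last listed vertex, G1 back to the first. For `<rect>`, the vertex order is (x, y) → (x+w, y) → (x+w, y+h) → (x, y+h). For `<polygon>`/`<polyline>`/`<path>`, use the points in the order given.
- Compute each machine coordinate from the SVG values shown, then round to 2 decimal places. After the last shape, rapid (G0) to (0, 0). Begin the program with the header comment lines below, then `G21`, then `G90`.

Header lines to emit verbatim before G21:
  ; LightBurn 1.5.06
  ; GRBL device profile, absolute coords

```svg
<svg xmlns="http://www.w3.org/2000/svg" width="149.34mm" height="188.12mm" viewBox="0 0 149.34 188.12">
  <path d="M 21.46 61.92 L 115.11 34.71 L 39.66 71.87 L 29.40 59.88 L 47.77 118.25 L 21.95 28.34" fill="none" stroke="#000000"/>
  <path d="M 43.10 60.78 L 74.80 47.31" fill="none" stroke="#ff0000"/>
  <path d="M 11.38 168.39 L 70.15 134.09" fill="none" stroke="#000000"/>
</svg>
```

1 u = 1 mm; y_m = 188.12 − y.

[1] `<path>` open polyline, #000000→cut S920 F620: (21.46,126.20) → (115.11,153.41) → (39.66,116.25) → (29.40,128.24) → (47.77,69.87) → (21.95,159.78)

[2] `<path>` line segment, #ff0000→engrave S121 F3099: (43.10,127.34) → (74.80,140.81)

[3] `<path>` line segment, #000000→cut S920 F620: (11.38,19.73) → (70.15,54.03)

; LightBurn 1.5.06
; GRBL device profile, absolute coords
G21
G90
G0 X21.46 Y126.20
M4 S920
G1 X115.11 Y153.41 F620
G1 X39.66 Y116.25
G1 X29.40 Y128.24
G1 X47.77 Y69.87
G1 X21.95 Y159.78
M5
G0 X43.10 Y127.34
M4 S121
G1 X74.80 Y140.81 F3099
M5
G0 X11.38 Y19.73
M4 S920
G1 X70.15 Y54.03 F620
M5
G0 X0.00 Y0.00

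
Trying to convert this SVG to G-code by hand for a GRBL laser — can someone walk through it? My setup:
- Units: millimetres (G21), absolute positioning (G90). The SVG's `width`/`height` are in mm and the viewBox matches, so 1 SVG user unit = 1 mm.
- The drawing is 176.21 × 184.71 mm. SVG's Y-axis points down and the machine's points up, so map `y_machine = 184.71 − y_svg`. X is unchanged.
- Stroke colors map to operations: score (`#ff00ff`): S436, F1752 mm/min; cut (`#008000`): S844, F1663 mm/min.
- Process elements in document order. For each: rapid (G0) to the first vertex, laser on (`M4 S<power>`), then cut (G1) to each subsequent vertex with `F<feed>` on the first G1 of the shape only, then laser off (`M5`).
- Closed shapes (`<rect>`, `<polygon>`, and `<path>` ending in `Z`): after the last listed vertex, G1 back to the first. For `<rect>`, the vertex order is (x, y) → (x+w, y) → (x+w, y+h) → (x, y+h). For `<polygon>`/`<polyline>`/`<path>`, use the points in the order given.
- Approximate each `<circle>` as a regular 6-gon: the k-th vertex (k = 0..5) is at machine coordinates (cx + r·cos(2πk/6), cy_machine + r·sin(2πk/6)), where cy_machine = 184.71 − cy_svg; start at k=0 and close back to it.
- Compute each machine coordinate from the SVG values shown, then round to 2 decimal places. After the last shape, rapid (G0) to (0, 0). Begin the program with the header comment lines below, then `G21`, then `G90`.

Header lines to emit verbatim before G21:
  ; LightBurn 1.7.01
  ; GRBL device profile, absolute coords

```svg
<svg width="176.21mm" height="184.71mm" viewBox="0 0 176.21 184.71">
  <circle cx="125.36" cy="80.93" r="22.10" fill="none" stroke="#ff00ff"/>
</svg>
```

Since the viewBox matches the mm dimensions, user units are millimetres directly. The only transform is the Y-flip y_m = 184.71 − y_svg.

Shape 1 is a circle drawn with `<circle>`. Its stroke #ff00ff means score at S436, F1752. After flipping Y the toolpath is (147.46,103.78) → (136.41,122.92) → (114.31,122.92) → (103.26,103.78) → (114.31,84.64) → (136.41,84.64) → (147.46,103.78), returning to the start.

; LightBurn 1.7.01
; GRBL device profile, absolute coords
G21
G90
G0 X147.46 Y103.78
M4 S436
G1 X136.41 Y122.92 F1752
G1 X114.31 Y122.92
G1 X103.26 Y103.78
G1 X114.31 Y84.64
G1 X136.41 Y84.64
G1 X147.46 Y103.78
M5
G0 X0.00 Y0.00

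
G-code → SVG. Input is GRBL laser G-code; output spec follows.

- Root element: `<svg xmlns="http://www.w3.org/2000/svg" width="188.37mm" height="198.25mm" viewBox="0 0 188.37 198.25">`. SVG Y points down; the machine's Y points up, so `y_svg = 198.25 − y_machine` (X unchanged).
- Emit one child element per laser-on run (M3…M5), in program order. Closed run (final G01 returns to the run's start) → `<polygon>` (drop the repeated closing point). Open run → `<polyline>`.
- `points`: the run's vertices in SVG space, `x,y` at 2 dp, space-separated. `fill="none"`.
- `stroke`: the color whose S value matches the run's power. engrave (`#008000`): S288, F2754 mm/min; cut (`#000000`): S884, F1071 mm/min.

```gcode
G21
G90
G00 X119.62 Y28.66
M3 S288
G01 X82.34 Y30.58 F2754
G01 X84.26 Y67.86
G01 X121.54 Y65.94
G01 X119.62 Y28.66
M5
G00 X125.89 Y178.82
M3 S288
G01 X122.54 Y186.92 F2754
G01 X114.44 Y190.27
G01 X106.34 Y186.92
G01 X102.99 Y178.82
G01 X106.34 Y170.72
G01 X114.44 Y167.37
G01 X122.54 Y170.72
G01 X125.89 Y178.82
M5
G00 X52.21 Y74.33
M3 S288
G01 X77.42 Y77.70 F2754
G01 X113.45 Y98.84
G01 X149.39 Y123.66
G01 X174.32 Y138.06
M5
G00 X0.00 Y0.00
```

<svg xmlns="http://www.w3.org/2000/svg" width="188.37mm" height="198.25mm" viewBox="0 0 188.37 198.25">
  <polygon points="119.62,169.59 82.34,167.67 84.26,130.39 121.54,132.31" fill="none" stroke="#008000"/>
  <polygon points="125.89,19.43 122.54,11.33 114.44,7.98 106.34,11.33 102.99,19.43 106.34,27.53 114.44,30.88 122.54,27.53" fill="none" stroke="#008000"/>
  <polyline points="52.21,123.92 77.42,120.55 113.45,99.41 149.39,74.59 174.32,60.19" fill="none" stroke="#008000"/>
</svg>

Machine Y-up, SVG Y-down with viewBox height 198.25, so y_svg = 198.25 − y_machine; X carries over. Every run uses S288, so all elements get stroke `#008000` (engrave).

Run 1: The run returns to its start, so emit a `<polygon>` with points (Y-flipped): 119.62,169.59 82.34,167.67 84.26,130.39 121.54,132.31.

Run 2: The run returns to its start, so emit a `<polygon>` with points (Y-flipped): 125.89,19.43 122.54,11.33 114.44,7.98 106.34,11.33 102.99,19.43 106.34,27.53 114.44,30.88 122.54,27.53.

Run 3: The run is open, so emit a `<polyline>` with points (Y-flipped): 52.21,123.92 77.42,120.55 113.45,99.41 149.39,74.59 174.32,60.19.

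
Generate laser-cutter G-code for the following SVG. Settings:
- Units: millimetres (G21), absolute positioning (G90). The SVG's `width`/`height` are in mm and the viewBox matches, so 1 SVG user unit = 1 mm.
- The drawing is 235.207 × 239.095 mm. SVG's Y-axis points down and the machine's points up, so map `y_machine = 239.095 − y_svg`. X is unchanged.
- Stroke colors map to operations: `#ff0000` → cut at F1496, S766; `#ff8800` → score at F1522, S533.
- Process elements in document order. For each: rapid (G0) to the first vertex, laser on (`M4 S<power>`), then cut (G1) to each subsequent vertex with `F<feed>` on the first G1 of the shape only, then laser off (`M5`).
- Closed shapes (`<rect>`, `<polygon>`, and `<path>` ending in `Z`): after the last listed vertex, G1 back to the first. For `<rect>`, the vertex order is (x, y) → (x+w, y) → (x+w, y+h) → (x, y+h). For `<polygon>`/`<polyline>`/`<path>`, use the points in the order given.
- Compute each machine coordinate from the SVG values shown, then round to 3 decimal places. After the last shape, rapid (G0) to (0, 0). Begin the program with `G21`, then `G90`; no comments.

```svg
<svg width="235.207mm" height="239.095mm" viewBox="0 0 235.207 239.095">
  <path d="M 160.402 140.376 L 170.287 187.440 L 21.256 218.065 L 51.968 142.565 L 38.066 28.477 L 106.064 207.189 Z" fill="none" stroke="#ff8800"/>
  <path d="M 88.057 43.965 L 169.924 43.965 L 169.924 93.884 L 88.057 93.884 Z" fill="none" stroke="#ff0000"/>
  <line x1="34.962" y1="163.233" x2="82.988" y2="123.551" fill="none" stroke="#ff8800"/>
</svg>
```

G21
G90
G0 X160.402 Y98.719
M4 S533
G1 X170.287 Y51.655 F1522
G1 X21.256 Y21.030
G1 X51.968 Y96.530
G1 X38.066 Y210.618
G1 X106.064 Y31.906
G1 X160.402 Y98.719
M5
G0 X88.057 Y195.130
M4 S766
G1 X169.924 Y195.130 F1496
G1 X169.924 Y145.211
G1 X88.057 Y145.211
G1 X88.057 Y195.130
M5
G0 X34.962 Y75.862
M4 S533
G1 X82.988 Y115.544 F1522
M5
G0 X0.000 Y0.000

1 u = 1 mm; y_m = 239.095 − y.

[1] `<path>` closed polygon, #ff8800→score S533 F1522: (160.402,98.719) → (170.287,51.655) → (21.256,21.030) → (51.968,96.530) → (38.066,210.618) → (106.064,31.906) → (160.402,98.719) (closed)

[2] `<path>` rectangle, #ff0000→cut S766 F1496: (88.057,195.130) → (169.924,195.130) → (169.924,145.211) → (88.057,145.211) → (88.057,195.130) (closed)

[3] `<line>` line segment, #ff8800→score S533 F1522: (34.962,75.862) → (82.988,115.544)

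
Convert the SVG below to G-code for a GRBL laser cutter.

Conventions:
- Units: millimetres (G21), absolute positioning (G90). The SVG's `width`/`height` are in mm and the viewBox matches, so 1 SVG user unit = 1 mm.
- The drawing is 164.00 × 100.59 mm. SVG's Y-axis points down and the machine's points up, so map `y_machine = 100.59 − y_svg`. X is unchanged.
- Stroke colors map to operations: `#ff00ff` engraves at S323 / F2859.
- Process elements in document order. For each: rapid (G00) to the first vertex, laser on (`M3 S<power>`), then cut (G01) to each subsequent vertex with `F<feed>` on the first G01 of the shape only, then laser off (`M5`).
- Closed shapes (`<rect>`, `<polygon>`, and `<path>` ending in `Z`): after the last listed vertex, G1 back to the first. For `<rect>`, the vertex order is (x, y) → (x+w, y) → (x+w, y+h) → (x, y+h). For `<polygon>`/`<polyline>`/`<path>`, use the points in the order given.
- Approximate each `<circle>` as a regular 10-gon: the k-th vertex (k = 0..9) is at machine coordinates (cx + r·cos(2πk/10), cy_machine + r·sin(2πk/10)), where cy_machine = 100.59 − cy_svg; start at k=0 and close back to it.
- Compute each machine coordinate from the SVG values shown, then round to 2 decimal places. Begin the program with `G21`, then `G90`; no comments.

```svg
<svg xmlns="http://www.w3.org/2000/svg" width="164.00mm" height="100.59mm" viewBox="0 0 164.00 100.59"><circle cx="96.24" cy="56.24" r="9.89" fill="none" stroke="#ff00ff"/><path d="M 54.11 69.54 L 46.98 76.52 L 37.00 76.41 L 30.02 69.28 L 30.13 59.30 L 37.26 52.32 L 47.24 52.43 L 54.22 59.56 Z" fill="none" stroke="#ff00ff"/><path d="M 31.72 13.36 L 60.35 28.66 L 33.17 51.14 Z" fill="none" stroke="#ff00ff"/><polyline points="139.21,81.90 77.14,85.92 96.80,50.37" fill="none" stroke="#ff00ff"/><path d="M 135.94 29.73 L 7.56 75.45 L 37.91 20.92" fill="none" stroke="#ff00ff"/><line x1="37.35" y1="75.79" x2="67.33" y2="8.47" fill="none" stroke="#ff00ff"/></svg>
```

G21
G90
G00 X106.13 Y44.35
M3 S323
G01 X104.24 Y50.16 F2859
G01 X99.30 Y53.76
G01 X93.18 Y53.76
G01 X88.24 Y50.16
G01 X86.35 Y44.35
G01 X88.24 Y38.54
G01 X93.18 Y34.94
G01 X99.30 Y34.94
G01 X104.24 Y38.54
G01 X106.13 Y44.35
M5
G00 X54.11 Y31.05
M3 S323
G01 X46.98 Y24.07 F2859
G01 X37.00 Y24.18
G01 X30.02 Y31.31
G01 X30.13 Y41.29
G01 X37.26 Y48.27
G01 X47.24 Y48.16
G01 X54.22 Y41.03
G01 X54.11 Y31.05
M5
G00 X31.72 Y87.23
M3 S323
G01 X60.35 Y71.93 F2859
G01 X33.17 Y49.45
G01 X31.72 Y87.23
M5
G00 X139.21 Y18.69
M3 S323
G01 X77.14 Y14.67 F2859
G01 X96.80 Y50.22
M5
G00 X135.94 Y70.86
M3 S323
G01 X7.56 Y25.14 F2859
G01 X37.91 Y79.67
M5
G00 X37.35 Y24.80
M3 S323
G01 X67.33 Y92.12 F2859
M5

viewBox `0 0 164.00 100.59` with mm width/height → 1 unit = 1 mm. Flip: y_m = 100.59 − y_svg.

**Shape 1** — `<circle>` circle, stroke `#ff00ff` → engrave (S323, F2859). Machine vertices: (106.13,44.35) → (104.24,50.16) → (99.30,53.76) → (93.18,53.76) → (88.24,50.16) → (86.35,44.35) → (88.24,38.54) → (93.18,34.94) → (99.30,34.94) → (104.24,38.54) → (106.13,44.35). Closed: final G1 returns to the first vertex.

**Shape 2** — `<path>` regular polygon, stroke `#ff00ff` → engrave (S323, F2859). Machine vertices: (54.11,31.05) → (46.98,24.07) → (37.00,24.18) → (30.02,31.31) → (30.13,41.29) → (37.26,48.27) → (47.24,48.16) → (54.22,41.03) → (54.11,31.05). Closed: final G1 returns to the first vertex.

**Shape 3** — `<path>` closed polygon, stroke `#ff00ff` → engrave (S323, F2859). Machine vertices: (31.72,87.23) → (60.35,71.93) → (33.17,49.45) → (31.72,87.23). Closed: final G1 returns to the first vertex.

**Shape 4** — `<polyline>` open polyline, stroke `#ff00ff` → engrave (S323, F2859). Machine vertices: (139.21,18.69) → (77.14,14.67) → (96.80,50.22). Open path.

**Shape 5** — `<path>` open polyline, stroke `#ff00ff` → engrave (S323, F2859). Machine vertices: (135.94,70.86) → (7.56,25.14) → (37.91,79.67). Open path.

**Shape 6** — `<line>` line segment, stroke `#ff00ff` → engrave (S323, F2859). Machine vertices: (37.35,24.80) → (67.33,92.12). Open path.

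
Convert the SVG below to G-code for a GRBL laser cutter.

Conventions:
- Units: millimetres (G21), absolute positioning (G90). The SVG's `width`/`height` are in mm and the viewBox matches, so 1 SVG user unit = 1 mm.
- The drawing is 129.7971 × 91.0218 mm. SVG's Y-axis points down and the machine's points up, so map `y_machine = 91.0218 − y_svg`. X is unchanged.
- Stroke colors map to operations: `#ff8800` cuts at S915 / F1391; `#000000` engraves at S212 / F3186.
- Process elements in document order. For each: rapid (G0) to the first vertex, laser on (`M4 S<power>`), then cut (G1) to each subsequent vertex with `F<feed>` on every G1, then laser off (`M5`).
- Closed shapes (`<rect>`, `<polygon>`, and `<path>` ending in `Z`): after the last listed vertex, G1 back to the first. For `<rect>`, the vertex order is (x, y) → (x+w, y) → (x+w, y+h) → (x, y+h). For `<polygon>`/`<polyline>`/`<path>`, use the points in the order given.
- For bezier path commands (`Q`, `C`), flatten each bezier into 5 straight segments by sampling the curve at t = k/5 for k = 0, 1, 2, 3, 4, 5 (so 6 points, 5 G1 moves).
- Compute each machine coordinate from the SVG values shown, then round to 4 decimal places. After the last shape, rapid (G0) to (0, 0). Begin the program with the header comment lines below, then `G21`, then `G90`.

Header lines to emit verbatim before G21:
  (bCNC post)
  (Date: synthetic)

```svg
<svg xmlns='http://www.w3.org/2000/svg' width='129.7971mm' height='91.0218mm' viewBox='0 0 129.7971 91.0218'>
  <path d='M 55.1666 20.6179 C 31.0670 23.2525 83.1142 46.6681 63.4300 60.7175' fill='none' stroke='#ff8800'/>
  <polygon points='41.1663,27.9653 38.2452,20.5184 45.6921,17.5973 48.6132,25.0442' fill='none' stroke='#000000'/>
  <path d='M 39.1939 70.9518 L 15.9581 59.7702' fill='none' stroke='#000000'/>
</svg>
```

Since the viewBox matches the mm dimensions, user units are millimetres directly. The only transform is the Y-flip y_m = 91.0218 − y_svg.

Shape 1 is a cubic bezier drawn with `<path>`. Its stroke #ff8800 means cut at S915, F1391. After flipping Y the toolpath is (55.1666,70.4039) → (48.6614,66.5706) → (53.3333,59.1969) → (62.0842,49.7299) → (67.8158,39.6167) → (63.4300,30.3043).

Shape 2 is a regular polygon drawn with `<polygon>`. Its stroke #000000 means engrave at S212, F3186. After flipping Y the toolpath is (41.1663,63.0565) → (38.2452,70.5034) → (45.6921,73.4245) → (48.6132,65.9776) → (41.1663,63.0565), returning to the start.

Shape 3 is a line segment drawn with `<path>`. Its stroke #000000 means engrave at S212, F3186. After flipping Y the toolpath is (39.1939,20.0700) → (15.9581,31.2516).

(bCNC post)
(Date: synthetic)
G21
G90
G0 X55.1666 Y70.4039
M4 S915
G1 X48.6614 Y66.5706 F1391
G1 X53.3333 Y59.1969 F1391
G1 X62.0842 Y49.7299 F1391
G1 X67.8158 Y39.6167 F1391
G1 X63.4300 Y30.3043 F1391
M5
G0 X41.1663 Y63.0565
M4 S212
G1 X38.2452 Y70.5034 F3186
G1 X45.6921 Y73.4245 F3186
G1 X48.6132 Y65.9776 F3186
G1 X41.1663 Y63.0565 F3186
M5
G0 X39.1939 Y20.0700
M4 S212
G1 X15.9581 Y31.2516 F3186
M5
G0 X0.0000 Y0.0000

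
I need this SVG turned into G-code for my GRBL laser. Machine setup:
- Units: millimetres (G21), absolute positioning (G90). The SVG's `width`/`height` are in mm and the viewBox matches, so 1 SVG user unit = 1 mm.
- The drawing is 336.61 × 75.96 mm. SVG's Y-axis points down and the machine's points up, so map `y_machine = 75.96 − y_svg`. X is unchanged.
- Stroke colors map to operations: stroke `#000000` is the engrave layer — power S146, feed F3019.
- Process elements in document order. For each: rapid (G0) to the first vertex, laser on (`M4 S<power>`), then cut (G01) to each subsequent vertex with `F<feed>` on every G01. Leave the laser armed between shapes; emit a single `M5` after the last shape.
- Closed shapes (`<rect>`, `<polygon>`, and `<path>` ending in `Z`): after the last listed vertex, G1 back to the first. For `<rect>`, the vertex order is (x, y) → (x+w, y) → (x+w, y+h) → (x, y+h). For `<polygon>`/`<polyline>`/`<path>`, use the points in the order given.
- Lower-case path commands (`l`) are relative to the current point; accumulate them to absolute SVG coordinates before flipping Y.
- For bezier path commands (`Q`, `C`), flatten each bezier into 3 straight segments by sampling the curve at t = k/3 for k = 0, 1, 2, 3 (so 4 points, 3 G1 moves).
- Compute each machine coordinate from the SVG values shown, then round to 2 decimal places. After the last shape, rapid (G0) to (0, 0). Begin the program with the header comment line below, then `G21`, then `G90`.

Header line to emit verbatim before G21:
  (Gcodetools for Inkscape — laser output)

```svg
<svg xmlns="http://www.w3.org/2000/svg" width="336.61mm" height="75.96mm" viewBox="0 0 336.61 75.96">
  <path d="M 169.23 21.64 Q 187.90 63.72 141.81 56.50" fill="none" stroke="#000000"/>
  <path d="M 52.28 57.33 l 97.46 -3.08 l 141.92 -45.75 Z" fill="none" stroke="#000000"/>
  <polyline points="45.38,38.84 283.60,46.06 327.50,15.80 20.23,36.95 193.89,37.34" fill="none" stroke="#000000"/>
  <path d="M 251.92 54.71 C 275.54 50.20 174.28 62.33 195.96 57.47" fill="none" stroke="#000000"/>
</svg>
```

(Gcodetools for Inkscape — laser output)
G21
G90
G0 X169.23 Y54.32
M4 S146
G01 X174.48 Y31.74 F3019
G01 X165.34 Y20.12 F3019
G01 X141.81 Y19.46 F3019
G0 X52.28 Y18.63
M4 S146
G01 X149.74 Y21.71 F3019
G01 X291.66 Y67.46 F3019
G01 X52.28 Y18.63 F3019
G0 X45.38 Y37.12
M4 S146
G01 X283.60 Y29.90 F3019
G01 X327.50 Y60.16 F3019
G01 X20.23 Y39.01 F3019
G01 X193.89 Y38.62 F3019
G0 X251.92 Y21.25
M4 S146
G01 X243.09 Y21.46 F3019
G01 X206.08 Y18.05 F3019
G01 X195.96 Y18.49 F3019
M5
G0 X0.00 Y0.00

viewBox `0 0 336.61 75.96` with mm width/height → 1 unit = 1 mm. Flip: y_m = 75.96 − y_svg.

**Shape 1** — `<path>` quadratic bezier, stroke `#000000` → engrave (S146, F3019). Control points (SVG): P0=(169.23,21.64), P1=(187.90,63.72), P2=(141.81,56.50); sampled at t=k/3. Machine vertices: (169.23,54.32) → (174.48,31.74) → (165.34,20.12) → (141.81,19.46). Open path.

**Shape 2** — `<path>` closed polygon, stroke `#000000` → engrave (S146, F3019). Machine vertices: (52.28,18.63) → (149.74,21.71) → (291.66,67.46) → (52.28,18.63). Closed: final G1 returns to the first vertex.

**Shape 3** — `<polyline>` open polyline, stroke `#000000` → engrave (S146, F3019). Machine vertices: (45.38,37.12) → (283.60,29.90) → (327.50,60.16) → (20.23,39.01) → (193.89,38.62). Open path.

**Shape 4** — `<path>` cubic bezier, stroke `#000000` → engrave (S146, F3019). Control points (SVG): P0=(251.92,54.71), P1=(275.54,50.20), P2=(174.28,62.33), P3=(195.96,57.47); sampled at t=k/3. Machine vertices: (251.92,21.25) → (243.09,21.46) → (206.08,18.05) → (195.96,18.49). Open path.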